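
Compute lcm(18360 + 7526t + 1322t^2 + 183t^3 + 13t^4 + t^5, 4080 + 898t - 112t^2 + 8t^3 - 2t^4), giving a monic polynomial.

By polynomial division,
  t^5 + 13t^4 + 183t^3 + 1322t^2 + 7526t + 18360 = (-(1/2)t - 17/2)(-2t^4 + 8t^3 - 112t^2 + 898t + 4080) + (195t^3 + 819t^2 + 17199t + 53040)
  -2t^4 + 8t^3 - 112t^2 + 898t + 4080 = (-(2/195)t + 82/975)(195t^3 + 819t^2 + 17199t + 53040) + (-(112/25)t^2 - (112/25)t - 1904/5)
  195t^3 + 819t^2 + 17199t + 53040 = (-(4875/112)t - 975/7)(-(112/25)t^2 - (112/25)t - 1904/5) + (0)
Last nonzero remainder: -(112/25)t^2 - (112/25)t - 1904/5. Dividing through by -112/25 gives the monic gcd t^2 + t + 85.
Then lcm(f, g) = f·g / gcd(f, g); expanding and making the result monic gives the answer.

-440640 - 272424t - 50998t^2 - 3476t^3 + 95t^4 + 94t^5 + 8t^6 + t^7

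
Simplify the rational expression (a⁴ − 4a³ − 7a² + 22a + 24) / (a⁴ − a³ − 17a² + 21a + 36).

(a² − 2a − 8)/(a² + a − 12)

Repeated division with remainder:
  a⁴ − 4a³ − 7a² + 22a + 24 = (a⁴ − a³ − 17a² + 21a + 36) + (−3a³ + 10a² + a − 12)
  a⁴ − a³ − 17a² + 21a + 36 = (−(1/3)a − 7/9)(−3a³ + 10a² + a − 12) + (−(80/9)a² + (160/9)a + 80/3)
  −3a³ + 10a² + a − 12 = ((27/80)a − 9/20)(−(80/9)a² + (160/9)a + 80/3) + (0)
Last nonzero remainder: −(80/9)a² + (160/9)a + 80/3. Dividing through by −80/9 gives the monic gcd a² − 2a − 3.
Cancel a² − 2a − 3 from numerator and denominator to get the reduced form.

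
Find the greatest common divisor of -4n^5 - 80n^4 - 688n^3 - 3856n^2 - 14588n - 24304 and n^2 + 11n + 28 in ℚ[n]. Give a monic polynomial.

n^2 + 11n + 28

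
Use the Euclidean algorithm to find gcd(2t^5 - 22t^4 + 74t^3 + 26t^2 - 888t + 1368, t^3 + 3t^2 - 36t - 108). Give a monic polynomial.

Euclidean algorithm in ℚ[t]:
  2t^5 - 22t^4 + 74t^3 + 26t^2 - 888t + 1368 = (2t^2 - 28t + 230)(t^3 + 3t^2 - 36t - 108) + (-1456t^2 + 4368t + 26208)
  t^3 + 3t^2 - 36t - 108 = (-(1/1456)t - 3/728)(-1456t^2 + 4368t + 26208) + (0)
Last nonzero remainder: -1456t^2 + 4368t + 26208. Dividing through by -1456 gives the monic gcd t^2 - 3t - 18.

t^2 - 3t - 18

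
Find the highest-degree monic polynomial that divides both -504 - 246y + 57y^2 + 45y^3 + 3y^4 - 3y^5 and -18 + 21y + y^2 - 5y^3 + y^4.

By polynomial division,
  -3y^5 + 3y^4 + 45y^3 + 57y^2 - 246y - 504 = (-3y - 12)(y^4 - 5y^3 + y^2 + 21y - 18) + (-12y^3 + 132y^2 - 48y - 720)
  y^4 - 5y^3 + y^2 + 21y - 18 = (-(1/12)y - 1/2)(-12y^3 + 132y^2 - 48y - 720) + (63y^2 - 63y - 378)
  -12y^3 + 132y^2 - 48y - 720 = (-(4/21)y + 40/21)(63y^2 - 63y - 378) + (0)
Last nonzero remainder: 63y^2 - 63y - 378. Dividing through by 63 gives the monic gcd y^2 - y - 6.

-6 - y + y^2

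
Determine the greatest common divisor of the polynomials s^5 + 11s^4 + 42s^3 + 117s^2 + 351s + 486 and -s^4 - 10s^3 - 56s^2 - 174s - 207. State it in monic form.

s^2 + 6s + 9

Apply the Euclidean algorithm:
  s^5 + 11s^4 + 42s^3 + 117s^2 + 351s + 486 = (-s - 1)(-s^4 - 10s^3 - 56s^2 - 174s - 207) + (-24s^3 - 113s^2 - 30s + 279)
  -s^4 - 10s^3 - 56s^2 - 174s - 207 = ((1/24)s + 127/576)(-24s^3 - 113s^2 - 30s + 279) + (-(17185/576)s^2 - (17185/96)s - 17185/64)
  -24s^3 - 113s^2 - 30s + 279 = ((13824/17185)s - 17856/17185)(-(17185/576)s^2 - (17185/96)s - 17185/64) + (0)
Last nonzero remainder: -(17185/576)s^2 - (17185/96)s - 17185/64. Dividing through by -17185/576 gives the monic gcd s^2 + 6s + 9.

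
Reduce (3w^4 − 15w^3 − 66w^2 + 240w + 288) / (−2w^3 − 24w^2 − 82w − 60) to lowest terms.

(−3w^3 + 18w^2 + 48w − 288)/(2w^2 + 22w + 60)

By polynomial division,
  3w^4 − 15w^3 − 66w^2 + 240w + 288 = (−(3/2)w + 51/2)(−2w^3 − 24w^2 − 82w − 60) + (423w^2 + 2241w + 1818)
  −2w^3 − 24w^2 − 82w − 60 = (−(2/423)w − 70/2209)(423w^2 + 2241w + 1818) + (−(5280/2209)w − 5280/2209)
  423w^2 + 2241w + 1818 = (−(311469/1760)w − 669327/880)(−(5280/2209)w − 5280/2209) + (0)
Last nonzero remainder: −(5280/2209)w − 5280/2209. Dividing through by −5280/2209 gives the monic gcd w + 1.
Cancel w + 1 from numerator and denominator to get the reduced form.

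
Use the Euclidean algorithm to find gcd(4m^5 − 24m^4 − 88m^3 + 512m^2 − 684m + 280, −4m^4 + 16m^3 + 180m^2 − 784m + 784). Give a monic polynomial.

m^2 − 9m + 14

Euclidean algorithm in ℚ[m]:
  4m^5 − 24m^4 − 88m^3 + 512m^2 − 684m + 280 = (−m + 2)(−4m^4 + 16m^3 + 180m^2 − 784m + 784) + (60m^3 − 632m^2 + 1668m − 1288)
  −4m^4 + 16m^3 + 180m^2 − 784m + 784 = (−(1/15)m − 98/225)(60m^3 − 632m^2 + 1668m − 1288) + ((3584/225)m^2 − (3584/25)m + 50176/225)
  60m^3 − 632m^2 + 1668m − 1288 = ((3375/896)m − 5175/896)((3584/225)m^2 − (3584/25)m + 50176/225) + (0)
Last nonzero remainder: (3584/225)m^2 − (3584/25)m + 50176/225. Dividing through by 3584/225 gives the monic gcd m^2 − 9m + 14.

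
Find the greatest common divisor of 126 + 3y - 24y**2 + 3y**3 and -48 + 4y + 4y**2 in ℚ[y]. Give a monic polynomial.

-3 + y

Euclidean algorithm in ℚ[y]:
  3y**3 - 24y**2 + 3y + 126 = ((3/4)y - 27/4)(4y**2 + 4y - 48) + (66y - 198)
  4y**2 + 4y - 48 = ((2/33)y + 8/33)(66y - 198) + (0)
Last nonzero remainder: 66y - 198. Dividing through by 66 gives the monic gcd y - 3.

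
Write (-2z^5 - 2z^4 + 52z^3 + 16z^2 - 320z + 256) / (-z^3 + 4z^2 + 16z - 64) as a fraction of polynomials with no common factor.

(2z^3 + 2z^2 - 20z + 16)/(z - 4)

By polynomial division,
  -2z^5 - 2z^4 + 52z^3 + 16z^2 - 320z + 256 = (2z^2 + 10z + 20)(-z^3 + 4z^2 + 16z - 64) + (-96z^2 + 1536)
  -z^3 + 4z^2 + 16z - 64 = ((1/96)z - 1/24)(-96z^2 + 1536) + (0)
Last nonzero remainder: -96z^2 + 1536. Dividing through by -96 gives the monic gcd z^2 - 16.
Cancel z^2 - 16 from numerator and denominator to get the reduced form.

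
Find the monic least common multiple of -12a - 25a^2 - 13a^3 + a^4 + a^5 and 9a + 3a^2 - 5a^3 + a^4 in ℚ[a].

-108a - 153a^2 + 21a^3 + 62a^4 - 10a^5 - 5a^6 + a^7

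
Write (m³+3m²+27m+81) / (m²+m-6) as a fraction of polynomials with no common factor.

(m²+27)/(m-2)

Apply the Euclidean algorithm:
  m³+3m²+27m+81 = (m+2)(m²+m-6) + (31m+93)
  m²+m-6 = ((1/31)m-2/31)(31m+93) + (0)
Last nonzero remainder: 31m+93. Dividing through by 31 gives the monic gcd m+3.
Cancel m+3 from numerator and denominator to get the reduced form.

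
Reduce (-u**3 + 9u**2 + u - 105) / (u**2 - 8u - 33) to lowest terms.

Euclidean algorithm in ℚ[u]:
  -u**3 + 9u**2 + u - 105 = (-u + 1)(u**2 - 8u - 33) + (-24u - 72)
  u**2 - 8u - 33 = (-(1/24)u + 11/24)(-24u - 72) + (0)
Last nonzero remainder: -24u - 72. Dividing through by -24 gives the monic gcd u + 3.
Cancel u + 3 from numerator and denominator to get the reduced form.

(-u**2 + 12u - 35)/(u - 11)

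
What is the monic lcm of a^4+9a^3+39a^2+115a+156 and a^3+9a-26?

Euclidean algorithm in ℚ[a]:
  a^4+9a^3+39a^2+115a+156 = (a+9)(a^3+9a-26) + (30a^2+60a+390)
  a^3+9a-26 = ((1/30)a-1/15)(30a^2+60a+390) + (0)
Last nonzero remainder: 30a^2+60a+390. Dividing through by 30 gives the monic gcd a^2+2a+13.
Then lcm(f, g) = f·g / gcd(f, g); expanding and making the result monic gives the answer.

a^5+7a^4+21a^3+37a^2-74a-312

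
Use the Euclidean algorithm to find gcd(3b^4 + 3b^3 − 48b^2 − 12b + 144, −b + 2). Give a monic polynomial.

Apply the Euclidean algorithm:
  3b^4 + 3b^3 − 48b^2 − 12b + 144 = (−3b^3 − 9b^2 + 30b + 72)(−b + 2) + (0)
Last nonzero remainder: −b + 2. Dividing through by −1 gives the monic gcd b − 2.

b − 2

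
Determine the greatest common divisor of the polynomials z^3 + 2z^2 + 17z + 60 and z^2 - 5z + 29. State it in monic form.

Apply the Euclidean algorithm:
  z^3 + 2z^2 + 17z + 60 = (z + 7)(z^2 - 5z + 29) + (23z - 143)
  z^2 - 5z + 29 = ((1/23)z + 28/529)(23z - 143) + (19345/529)
  23z - 143 = ((12167/19345)z - 75647/19345)(19345/529) + (0)
The last nonzero remainder is the constant 19345/529, so the polynomials are coprime and gcd = 1.

1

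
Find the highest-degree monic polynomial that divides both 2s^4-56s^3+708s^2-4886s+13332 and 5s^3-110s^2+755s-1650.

s^2-17s+66

Repeated division with remainder:
  2s^4-56s^3+708s^2-4886s+13332 = ((2/5)s-12/5)(5s^3-110s^2+755s-1650) + (142s^2-2414s+9372)
  5s^3-110s^2+755s-1650 = ((5/142)s-25/142)(142s^2-2414s+9372) + (0)
Last nonzero remainder: 142s^2-2414s+9372. Dividing through by 142 gives the monic gcd s^2-17s+66.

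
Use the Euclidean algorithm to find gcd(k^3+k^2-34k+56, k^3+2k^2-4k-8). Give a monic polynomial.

k-2

Repeated division with remainder:
  k^3+k^2-34k+56 = (k^3+2k^2-4k-8) + (-k^2-30k+64)
  k^3+2k^2-4k-8 = (-k+28)(-k^2-30k+64) + (900k-1800)
  -k^2-30k+64 = (-(1/900)k-8/225)(900k-1800) + (0)
Last nonzero remainder: 900k-1800. Dividing through by 900 gives the monic gcd k-2.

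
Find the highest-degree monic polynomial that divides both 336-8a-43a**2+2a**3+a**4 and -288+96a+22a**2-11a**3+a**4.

48-8a-5a**2+a**3

Euclidean algorithm in ℚ[a]:
  a**4+2a**3-43a**2-8a+336 = (a**4-11a**3+22a**2+96a-288) + (13a**3-65a**2-104a+624)
  a**4-11a**3+22a**2+96a-288 = ((1/13)a-6/13)(13a**3-65a**2-104a+624) + (0)
Last nonzero remainder: 13a**3-65a**2-104a+624. Dividing through by 13 gives the monic gcd a**3-5a**2-8a+48.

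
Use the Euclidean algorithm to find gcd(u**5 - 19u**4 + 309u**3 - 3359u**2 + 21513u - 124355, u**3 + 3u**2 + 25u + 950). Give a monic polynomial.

u**2 - 7u + 95

By polynomial division,
  u**5 - 19u**4 + 309u**3 - 3359u**2 + 21513u - 124355 = (u**2 - 22u + 350)(u**3 + 3u**2 + 25u + 950) + (-4809u**2 + 33663u - 456855)
  u**3 + 3u**2 + 25u + 950 = (-(1/4809)u - 10/4809)(-4809u**2 + 33663u - 456855) + (0)
Last nonzero remainder: -4809u**2 + 33663u - 456855. Dividing through by -4809 gives the monic gcd u**2 - 7u + 95.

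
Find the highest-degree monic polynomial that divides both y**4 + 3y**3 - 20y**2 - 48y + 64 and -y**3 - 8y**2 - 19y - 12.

Apply the Euclidean algorithm:
  y**4 + 3y**3 - 20y**2 - 48y + 64 = (-y + 5)(-y**3 - 8y**2 - 19y - 12) + (y**2 + 35y + 124)
  -y**3 - 8y**2 - 19y - 12 = (-y + 27)(y**2 + 35y + 124) + (-840y - 3360)
  y**2 + 35y + 124 = (-(1/840)y - 31/840)(-840y - 3360) + (0)
Last nonzero remainder: -840y - 3360. Dividing through by -840 gives the monic gcd y + 4.

y + 4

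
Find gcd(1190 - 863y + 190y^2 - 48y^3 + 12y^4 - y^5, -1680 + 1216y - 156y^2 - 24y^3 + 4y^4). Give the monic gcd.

10 - 7y + y^2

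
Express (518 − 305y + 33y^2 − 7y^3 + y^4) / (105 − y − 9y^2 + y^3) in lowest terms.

(−74 + 33y + y^3)/(−15 − 2y + y^2)

By polynomial division,
  y^4 − 7y^3 + 33y^2 − 305y + 518 = (y + 2)(y^3 − 9y^2 − y + 105) + (52y^2 − 408y + 308)
  y^3 − 9y^2 − y + 105 = ((1/52)y − 15/676)(52y^2 − 408y + 308) + (−(2700/169)y + 18900/169)
  52y^2 − 408y + 308 = (−(2197/675)y + 1859/675)(−(2700/169)y + 18900/169) + (0)
Last nonzero remainder: −(2700/169)y + 18900/169. Dividing through by −2700/169 gives the monic gcd y − 7.
Cancel y − 7 from numerator and denominator to get the reduced form.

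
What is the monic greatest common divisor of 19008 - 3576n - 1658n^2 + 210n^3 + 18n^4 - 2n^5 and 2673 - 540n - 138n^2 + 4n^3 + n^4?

297 - 93n - 5n^2 + n^3

Euclidean algorithm in ℚ[n]:
  -2n^5 + 18n^4 + 210n^3 - 1658n^2 - 3576n + 19008 = (-2n + 26)(n^4 + 4n^3 - 138n^2 - 540n + 2673) + (-170n^3 + 850n^2 + 15810n - 50490)
  n^4 + 4n^3 - 138n^2 - 540n + 2673 = (-(1/170)n - 9/170)(-170n^3 + 850n^2 + 15810n - 50490) + (0)
Last nonzero remainder: -170n^3 + 850n^2 + 15810n - 50490. Dividing through by -170 gives the monic gcd n^3 - 5n^2 - 93n + 297.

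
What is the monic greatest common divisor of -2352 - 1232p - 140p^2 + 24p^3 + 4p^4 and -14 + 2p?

-7 + p

Apply the Euclidean algorithm:
  4p^4 + 24p^3 - 140p^2 - 1232p - 2352 = (2p^3 + 26p^2 + 112p + 168)(2p - 14) + (0)
Last nonzero remainder: 2p - 14. Dividing through by 2 gives the monic gcd p - 7.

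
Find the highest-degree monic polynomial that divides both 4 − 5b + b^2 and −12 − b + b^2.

−4 + b

Apply the Euclidean algorithm:
  b^2 − 5b + 4 = (b^2 − b − 12) + (−4b + 16)
  b^2 − b − 12 = (−(1/4)b − 3/4)(−4b + 16) + (0)
Last nonzero remainder: −4b + 16. Dividing through by −4 gives the monic gcd b − 4.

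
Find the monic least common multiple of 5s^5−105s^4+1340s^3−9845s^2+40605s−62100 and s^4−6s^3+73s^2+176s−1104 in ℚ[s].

s^6−17s^5+184s^4−897s^3+245s^2+20064s−49680

Apply the Euclidean algorithm:
  5s^5−105s^4+1340s^3−9845s^2+40605s−62100 = (5s−75)(s^4−6s^3+73s^2+176s−1104) + (525s^3−5250s^2+59325s−144900)
  s^4−6s^3+73s^2+176s−1104 = ((1/525)s+4/525)(525s^3−5250s^2+59325s−144900) + (0)
Last nonzero remainder: 525s^3−5250s^2+59325s−144900. Dividing through by 525 gives the monic gcd s^3−10s^2+113s−276.
Then lcm(f, g) = f·g / gcd(f, g); expanding and making the result monic gives the answer.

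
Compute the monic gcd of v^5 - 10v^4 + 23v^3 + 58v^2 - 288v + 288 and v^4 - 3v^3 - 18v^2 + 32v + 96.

v^3 - 5v^2 - 8v + 48

Euclidean algorithm in ℚ[v]:
  v^5 - 10v^4 + 23v^3 + 58v^2 - 288v + 288 = (v - 7)(v^4 - 3v^3 - 18v^2 + 32v + 96) + (20v^3 - 100v^2 - 160v + 960)
  v^4 - 3v^3 - 18v^2 + 32v + 96 = ((1/20)v + 1/10)(20v^3 - 100v^2 - 160v + 960) + (0)
Last nonzero remainder: 20v^3 - 100v^2 - 160v + 960. Dividing through by 20 gives the monic gcd v^3 - 5v^2 - 8v + 48.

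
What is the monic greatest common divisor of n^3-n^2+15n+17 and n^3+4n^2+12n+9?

n+1

Repeated division with remainder:
  n^3-n^2+15n+17 = (n^3+4n^2+12n+9) + (-5n^2+3n+8)
  n^3+4n^2+12n+9 = (-(1/5)n-23/25)(-5n^2+3n+8) + ((409/25)n+409/25)
  -5n^2+3n+8 = (-(125/409)n+200/409)((409/25)n+409/25) + (0)
Last nonzero remainder: (409/25)n+409/25. Dividing through by 409/25 gives the monic gcd n+1.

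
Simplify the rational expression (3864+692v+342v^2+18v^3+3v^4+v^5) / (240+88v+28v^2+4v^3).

(322+4v+v^2+v^3)/(20+4v)

By polynomial division,
  v^5+3v^4+18v^3+342v^2+692v+3864 = ((1/4)v^2−v+6)(4v^3+28v^2+88v+240) + (202v^2+404v+2424)
  4v^3+28v^2+88v+240 = ((2/101)v+10/101)(202v^2+404v+2424) + (0)
Last nonzero remainder: 202v^2+404v+2424. Dividing through by 202 gives the monic gcd v^2+2v+12.
Cancel v^2+2v+12 from numerator and denominator to get the reduced form.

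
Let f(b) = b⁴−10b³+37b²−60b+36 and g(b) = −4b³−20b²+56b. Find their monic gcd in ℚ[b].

b−2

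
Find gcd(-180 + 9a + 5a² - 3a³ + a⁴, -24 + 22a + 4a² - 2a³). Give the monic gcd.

-12 - a + a²

Euclidean algorithm in ℚ[a]:
  a⁴ - 3a³ + 5a² + 9a - 180 = (-(1/2)a + 1/2)(-2a³ + 4a² + 22a - 24) + (14a² - 14a - 168)
  -2a³ + 4a² + 22a - 24 = (-(1/7)a + 1/7)(14a² - 14a - 168) + (0)
Last nonzero remainder: 14a² - 14a - 168. Dividing through by 14 gives the monic gcd a² - a - 12.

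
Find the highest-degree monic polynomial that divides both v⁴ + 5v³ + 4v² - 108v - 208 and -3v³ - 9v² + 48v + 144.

v - 4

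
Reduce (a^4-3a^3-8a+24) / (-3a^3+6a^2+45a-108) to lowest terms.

(-a^3+8)/(3a^2+3a-36)

Repeated division with remainder:
  a^4-3a^3-8a+24 = (-(1/3)a+1/3)(-3a^3+6a^2+45a-108) + (13a^2-59a+60)
  -3a^3+6a^2+45a-108 = (-(3/13)a-99/169)(13a^2-59a+60) + ((4104/169)a-12312/169)
  13a^2-59a+60 = ((2197/4104)a-845/1026)((4104/169)a-12312/169) + (0)
Last nonzero remainder: (4104/169)a-12312/169. Dividing through by 4104/169 gives the monic gcd a-3.
Cancel a-3 from numerator and denominator to get the reduced form.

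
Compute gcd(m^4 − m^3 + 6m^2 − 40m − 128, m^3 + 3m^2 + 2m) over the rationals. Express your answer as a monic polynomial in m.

Apply the Euclidean algorithm:
  m^4 − m^3 + 6m^2 − 40m − 128 = (m − 4)(m^3 + 3m^2 + 2m) + (16m^2 − 32m − 128)
  m^3 + 3m^2 + 2m = ((1/16)m + 5/16)(16m^2 − 32m − 128) + (20m + 40)
  16m^2 − 32m − 128 = ((4/5)m − 16/5)(20m + 40) + (0)
Last nonzero remainder: 20m + 40. Dividing through by 20 gives the monic gcd m + 2.

m + 2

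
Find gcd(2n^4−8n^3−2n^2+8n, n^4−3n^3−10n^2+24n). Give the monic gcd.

n^2−4n

By polynomial division,
  2n^4−8n^3−2n^2+8n = (2)(n^4−3n^3−10n^2+24n) + (−2n^3+18n^2−40n)
  n^4−3n^3−10n^2+24n = (−(1/2)n−3)(−2n^3+18n^2−40n) + (24n^2−96n)
  −2n^3+18n^2−40n = (−(1/12)n+5/12)(24n^2−96n) + (0)
Last nonzero remainder: 24n^2−96n. Dividing through by 24 gives the monic gcd n^2−4n.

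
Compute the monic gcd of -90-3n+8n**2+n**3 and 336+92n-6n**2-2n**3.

6+n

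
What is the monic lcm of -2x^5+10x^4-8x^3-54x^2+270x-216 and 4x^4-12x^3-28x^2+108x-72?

x^7-10x^6+35x^5-23x^4-246x^3+945x^2-1350x+648

Repeated division with remainder:
  -2x^5+10x^4-8x^3-54x^2+270x-216 = (-(1/2)x+1)(4x^4-12x^3-28x^2+108x-72) + (-10x^3+28x^2+126x-144)
  4x^4-12x^3-28x^2+108x-72 = (-(2/5)x+2/25)(-10x^3+28x^2+126x-144) + ((504/25)x^2+(1008/25)x-1512/25)
  -10x^3+28x^2+126x-144 = (-(125/252)x+50/21)((504/25)x^2+(1008/25)x-1512/25) + (0)
Last nonzero remainder: (504/25)x^2+(1008/25)x-1512/25. Dividing through by 504/25 gives the monic gcd x^2+2x-3.
Then lcm(f, g) = f·g / gcd(f, g); expanding and making the result monic gives the answer.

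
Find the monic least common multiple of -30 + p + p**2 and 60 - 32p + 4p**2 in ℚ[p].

Repeated division with remainder:
  p**2 + p - 30 = (1/4)(4p**2 - 32p + 60) + (9p - 45)
  4p**2 - 32p + 60 = ((4/9)p - 4/3)(9p - 45) + (0)
Last nonzero remainder: 9p - 45. Dividing through by 9 gives the monic gcd p - 5.
Then lcm(f, g) = f·g / gcd(f, g); expanding and making the result monic gives the answer.

90 - 33p - 2p**2 + p**3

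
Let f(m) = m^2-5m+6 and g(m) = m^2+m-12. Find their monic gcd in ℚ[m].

m-3

Apply the Euclidean algorithm:
  m^2-5m+6 = (m^2+m-12) + (-6m+18)
  m^2+m-12 = (-(1/6)m-2/3)(-6m+18) + (0)
Last nonzero remainder: -6m+18. Dividing through by -6 gives the monic gcd m-3.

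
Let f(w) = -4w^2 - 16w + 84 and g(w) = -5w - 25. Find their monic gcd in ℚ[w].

1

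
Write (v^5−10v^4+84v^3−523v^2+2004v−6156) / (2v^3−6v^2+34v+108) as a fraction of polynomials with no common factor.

Apply the Euclidean algorithm:
  v^5−10v^4+84v^3−523v^2+2004v−6156 = ((1/2)v^2−(7/2)v+23)(2v^3−6v^2+34v+108) + (−320v^2+1600v−8640)
  2v^3−6v^2+34v+108 = (−(1/160)v−1/80)(−320v^2+1600v−8640) + (0)
Last nonzero remainder: −320v^2+1600v−8640. Dividing through by −320 gives the monic gcd v^2−5v+27.
Cancel v^2−5v+27 from numerator and denominator to get the reduced form.

(v^3−5v^2+32v−228)/(2v+4)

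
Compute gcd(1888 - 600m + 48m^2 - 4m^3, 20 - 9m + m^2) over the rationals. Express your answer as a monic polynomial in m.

-4 + m

Euclidean algorithm in ℚ[m]:
  -4m^3 + 48m^2 - 600m + 1888 = (-4m + 12)(m^2 - 9m + 20) + (-412m + 1648)
  m^2 - 9m + 20 = (-(1/412)m + 5/412)(-412m + 1648) + (0)
Last nonzero remainder: -412m + 1648. Dividing through by -412 gives the monic gcd m - 4.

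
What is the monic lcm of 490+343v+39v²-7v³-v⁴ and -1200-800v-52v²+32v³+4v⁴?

Apply the Euclidean algorithm:
  -v⁴-7v³+39v²+343v+490 = (-1/4)(4v⁴+32v³-52v²-800v-1200) + (v³+26v²+143v+190)
  4v⁴+32v³-52v²-800v-1200 = (4v-72)(v³+26v²+143v+190) + (1248v²+8736v+12480)
  v³+26v²+143v+190 = ((1/1248)v+19/1248)(1248v²+8736v+12480) + (0)
Last nonzero remainder: 1248v²+8736v+12480. Dividing through by 1248 gives the monic gcd v²+7v+10.
Then lcm(f, g) = f·g / gcd(f, g); expanding and making the result monic gives the answer.

14700+9800v+337v²-592v³-62v⁴+8v⁵+v⁶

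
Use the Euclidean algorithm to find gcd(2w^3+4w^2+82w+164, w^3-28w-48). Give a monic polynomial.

Euclidean algorithm in ℚ[w]:
  2w^3+4w^2+82w+164 = (2)(w^3-28w-48) + (4w^2+138w+260)
  w^3-28w-48 = ((1/4)w-69/8)(4w^2+138w+260) + ((4389/4)w+4389/2)
  4w^2+138w+260 = ((16/4389)w+520/4389)((4389/4)w+4389/2) + (0)
Last nonzero remainder: (4389/4)w+4389/2. Dividing through by 4389/4 gives the monic gcd w+2.

w+2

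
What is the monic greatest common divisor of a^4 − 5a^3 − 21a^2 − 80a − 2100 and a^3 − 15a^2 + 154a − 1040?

a − 10

By polynomial division,
  a^4 − 5a^3 − 21a^2 − 80a − 2100 = (a + 10)(a^3 − 15a^2 + 154a − 1040) + (−25a^2 − 580a + 8300)
  a^3 − 15a^2 + 154a − 1040 = (−(1/25)a + 191/125)(−25a^2 − 580a + 8300) + ((34306/25)a − 68612/5)
  −25a^2 − 580a + 8300 = (−(625/34306)a − 10375/17153)((34306/25)a − 68612/5) + (0)
Last nonzero remainder: (34306/25)a − 68612/5. Dividing through by 34306/25 gives the monic gcd a − 10.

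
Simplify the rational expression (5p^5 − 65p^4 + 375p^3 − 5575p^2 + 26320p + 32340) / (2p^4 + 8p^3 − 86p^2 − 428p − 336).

Repeated division with remainder:
  5p^5 − 65p^4 + 375p^3 − 5575p^2 + 26320p + 32340 = ((5/2)p − 85/2)(2p^4 + 8p^3 − 86p^2 − 428p − 336) + (930p^3 − 8160p^2 + 8970p + 18060)
  2p^4 + 8p^3 − 86p^2 − 428p − 336 = ((1/465)p + 132/4805)(930p^3 − 8160p^2 + 8970p + 18060) + ((114240/961)p^2 − (685440/961)p − 799680/961)
  930p^3 − 8160p^2 + 8970p + 18060 = ((29791/3808)p − 41323/1904)((114240/961)p^2 − (685440/961)p − 799680/961) + (0)
Last nonzero remainder: (114240/961)p^2 − (685440/961)p − 799680/961. Dividing through by 114240/961 gives the monic gcd p^2 − 6p − 7.
Cancel p^2 − 6p − 7 from numerator and denominator to get the reduced form.

(5p^3 − 35p^2 + 200p − 4620)/(2p^2 + 20p + 48)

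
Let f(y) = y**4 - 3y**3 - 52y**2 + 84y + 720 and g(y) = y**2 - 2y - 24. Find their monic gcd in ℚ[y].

y**2 - 2y - 24

Repeated division with remainder:
  y**4 - 3y**3 - 52y**2 + 84y + 720 = (y**2 - y - 30)(y**2 - 2y - 24) + (0)
The last nonzero remainder y**2 - 2y - 24 is already monic.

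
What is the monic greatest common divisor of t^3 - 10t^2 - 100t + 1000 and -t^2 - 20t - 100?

t + 10

Apply the Euclidean algorithm:
  t^3 - 10t^2 - 100t + 1000 = (-t + 30)(-t^2 - 20t - 100) + (400t + 4000)
  -t^2 - 20t - 100 = (-(1/400)t - 1/40)(400t + 4000) + (0)
Last nonzero remainder: 400t + 4000. Dividing through by 400 gives the monic gcd t + 10.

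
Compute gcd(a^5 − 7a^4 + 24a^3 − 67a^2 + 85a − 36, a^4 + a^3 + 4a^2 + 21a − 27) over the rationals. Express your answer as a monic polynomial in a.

By polynomial division,
  a^5 − 7a^4 + 24a^3 − 67a^2 + 85a − 36 = (a − 8)(a^4 + a^3 + 4a^2 + 21a − 27) + (28a^3 − 56a^2 + 280a − 252)
  a^4 + a^3 + 4a^2 + 21a − 27 = ((1/28)a + 3/28)(28a^3 − 56a^2 + 280a − 252) + (0)
Last nonzero remainder: 28a^3 − 56a^2 + 280a − 252. Dividing through by 28 gives the monic gcd a^3 − 2a^2 + 10a − 9.

a^3 − 2a^2 + 10a − 9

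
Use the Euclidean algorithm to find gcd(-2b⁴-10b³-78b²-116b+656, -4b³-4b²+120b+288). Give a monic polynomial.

b+4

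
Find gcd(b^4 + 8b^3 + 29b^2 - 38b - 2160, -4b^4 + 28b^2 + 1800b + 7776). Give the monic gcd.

b^2 + 5b + 54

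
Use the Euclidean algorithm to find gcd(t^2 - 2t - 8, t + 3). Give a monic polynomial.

1

Repeated division with remainder:
  t^2 - 2t - 8 = (t - 5)(t + 3) + (7)
  t + 3 = ((1/7)t + 3/7)(7) + (0)
The last nonzero remainder is the constant 7, so the polynomials are coprime and gcd = 1.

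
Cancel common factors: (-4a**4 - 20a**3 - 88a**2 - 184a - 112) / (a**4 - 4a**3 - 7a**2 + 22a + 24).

(-4a**2 - 8a - 56)/(a**2 - 7a + 12)

Apply the Euclidean algorithm:
  -4a**4 - 20a**3 - 88a**2 - 184a - 112 = (-4)(a**4 - 4a**3 - 7a**2 + 22a + 24) + (-36a**3 - 116a**2 - 96a - 16)
  a**4 - 4a**3 - 7a**2 + 22a + 24 = (-(1/36)a + 65/324)(-36a**3 - 116a**2 - 96a - 16) + ((1102/81)a**2 + (1102/27)a + 2204/81)
  -36a**3 - 116a**2 - 96a - 16 = (-(1458/551)a - 324/551)((1102/81)a**2 + (1102/27)a + 2204/81) + (0)
Last nonzero remainder: (1102/81)a**2 + (1102/27)a + 2204/81. Dividing through by 1102/81 gives the monic gcd a**2 + 3a + 2.
Cancel a**2 + 3a + 2 from numerator and denominator to get the reduced form.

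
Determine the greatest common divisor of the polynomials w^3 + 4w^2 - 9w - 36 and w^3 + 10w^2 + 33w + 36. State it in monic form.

w^2 + 7w + 12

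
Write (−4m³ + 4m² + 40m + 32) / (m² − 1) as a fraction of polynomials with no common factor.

(−4m² + 8m + 32)/(m − 1)

By polynomial division,
  −4m³ + 4m² + 40m + 32 = (−4m + 4)(m² − 1) + (36m + 36)
  m² − 1 = ((1/36)m − 1/36)(36m + 36) + (0)
Last nonzero remainder: 36m + 36. Dividing through by 36 gives the monic gcd m + 1.
Cancel m + 1 from numerator and denominator to get the reduced form.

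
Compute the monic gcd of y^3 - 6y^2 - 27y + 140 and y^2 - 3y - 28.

y - 7

Apply the Euclidean algorithm:
  y^3 - 6y^2 - 27y + 140 = (y - 3)(y^2 - 3y - 28) + (-8y + 56)
  y^2 - 3y - 28 = (-(1/8)y - 1/2)(-8y + 56) + (0)
Last nonzero remainder: -8y + 56. Dividing through by -8 gives the monic gcd y - 7.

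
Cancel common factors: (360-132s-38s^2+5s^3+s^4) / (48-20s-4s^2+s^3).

(-180-24s+7s^2+s^3)/(-24-2s+s^2)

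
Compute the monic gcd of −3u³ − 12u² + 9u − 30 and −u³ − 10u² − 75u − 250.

u + 5

Apply the Euclidean algorithm:
  −3u³ − 12u² + 9u − 30 = (3)(−u³ − 10u² − 75u − 250) + (18u² + 234u + 720)
  −u³ − 10u² − 75u − 250 = (−(1/18)u + 1/6)(18u² + 234u + 720) + (−74u − 370)
  18u² + 234u + 720 = (−(9/37)u − 72/37)(−74u − 370) + (0)
Last nonzero remainder: −74u − 370. Dividing through by −74 gives the monic gcd u + 5.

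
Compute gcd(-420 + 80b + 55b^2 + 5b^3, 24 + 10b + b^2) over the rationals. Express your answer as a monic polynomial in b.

6 + b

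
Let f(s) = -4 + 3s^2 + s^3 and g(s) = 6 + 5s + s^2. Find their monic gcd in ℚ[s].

By polynomial division,
  s^3 + 3s^2 - 4 = (s - 2)(s^2 + 5s + 6) + (4s + 8)
  s^2 + 5s + 6 = ((1/4)s + 3/4)(4s + 8) + (0)
Last nonzero remainder: 4s + 8. Dividing through by 4 gives the monic gcd s + 2.

2 + s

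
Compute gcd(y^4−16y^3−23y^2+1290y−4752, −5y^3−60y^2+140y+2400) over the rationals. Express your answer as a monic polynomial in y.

y−6

Apply the Euclidean algorithm:
  y^4−16y^3−23y^2+1290y−4752 = (−(1/5)y+28/5)(−5y^3−60y^2+140y+2400) + (341y^2+986y−18192)
  −5y^3−60y^2+140y+2400 = (−(5/341)y−15530/116281)(341y^2+986y−18192) + ((574560/116281)y−3447360/116281)
  341y^2+986y−18192 = ((39651821/574560)y+44070499/71820)((574560/116281)y−3447360/116281) + (0)
Last nonzero remainder: (574560/116281)y−3447360/116281. Dividing through by 574560/116281 gives the monic gcd y−6.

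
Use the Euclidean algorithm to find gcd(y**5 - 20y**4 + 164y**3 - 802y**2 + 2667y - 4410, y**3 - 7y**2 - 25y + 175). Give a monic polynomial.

y**2 - 12y + 35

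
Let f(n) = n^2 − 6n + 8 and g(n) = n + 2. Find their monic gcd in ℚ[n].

1

Repeated division with remainder:
  n^2 − 6n + 8 = (n − 8)(n + 2) + (24)
  n + 2 = ((1/24)n + 1/12)(24) + (0)
The last nonzero remainder is the constant 24, so the polynomials are coprime and gcd = 1.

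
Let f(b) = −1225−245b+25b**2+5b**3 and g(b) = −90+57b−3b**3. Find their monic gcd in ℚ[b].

Repeated division with remainder:
  5b**3+25b**2−245b−1225 = (−5/3)(−3b**3+57b−90) + (25b**2−150b−1375)
  −3b**3+57b−90 = (−(3/25)b−18/25)(25b**2−150b−1375) + (−216b−1080)
  25b**2−150b−1375 = (−(25/216)b+275/216)(−216b−1080) + (0)
Last nonzero remainder: −216b−1080. Dividing through by −216 gives the monic gcd b+5.

5+b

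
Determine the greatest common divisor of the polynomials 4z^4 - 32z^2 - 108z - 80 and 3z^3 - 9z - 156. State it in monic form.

z - 4

Euclidean algorithm in ℚ[z]:
  4z^4 - 32z^2 - 108z - 80 = ((4/3)z)(3z^3 - 9z - 156) + (-20z^2 + 100z - 80)
  3z^3 - 9z - 156 = (-(3/20)z - 3/4)(-20z^2 + 100z - 80) + (54z - 216)
  -20z^2 + 100z - 80 = (-(10/27)z + 10/27)(54z - 216) + (0)
Last nonzero remainder: 54z - 216. Dividing through by 54 gives the monic gcd z - 4.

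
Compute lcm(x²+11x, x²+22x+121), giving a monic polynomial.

x³+22x²+121x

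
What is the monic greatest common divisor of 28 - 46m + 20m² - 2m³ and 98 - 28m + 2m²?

-7 + m

Repeated division with remainder:
  -2m³ + 20m² - 46m + 28 = (-m - 4)(2m² - 28m + 98) + (-60m + 420)
  2m² - 28m + 98 = (-(1/30)m + 7/30)(-60m + 420) + (0)
Last nonzero remainder: -60m + 420. Dividing through by -60 gives the monic gcd m - 7.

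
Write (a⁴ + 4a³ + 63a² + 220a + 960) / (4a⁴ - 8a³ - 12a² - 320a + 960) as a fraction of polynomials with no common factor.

Euclidean algorithm in ℚ[a]:
  a⁴ + 4a³ + 63a² + 220a + 960 = (1/4)(4a⁴ - 8a³ - 12a² - 320a + 960) + (6a³ + 66a² + 300a + 720)
  4a⁴ - 8a³ - 12a² - 320a + 960 = ((2/3)a - 26/3)(6a³ + 66a² + 300a + 720) + (360a² + 1800a + 7200)
  6a³ + 66a² + 300a + 720 = ((1/60)a + 1/10)(360a² + 1800a + 7200) + (0)
Last nonzero remainder: 360a² + 1800a + 7200. Dividing through by 360 gives the monic gcd a² + 5a + 20.
Cancel a² + 5a + 20 from numerator and denominator to get the reduced form.

(a² - a + 48)/(4a² - 28a + 48)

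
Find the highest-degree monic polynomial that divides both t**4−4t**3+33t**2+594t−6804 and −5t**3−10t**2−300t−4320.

By polynomial division,
  t**4−4t**3+33t**2+594t−6804 = (−(1/5)t+6/5)(−5t**3−10t**2−300t−4320) + (−15t**2+90t−1620)
  −5t**3−10t**2−300t−4320 = ((1/3)t+8/3)(−15t**2+90t−1620) + (0)
Last nonzero remainder: −15t**2+90t−1620. Dividing through by −15 gives the monic gcd t**2−6t+108.

t**2−6t+108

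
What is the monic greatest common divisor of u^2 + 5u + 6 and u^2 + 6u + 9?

Apply the Euclidean algorithm:
  u^2 + 5u + 6 = (u^2 + 6u + 9) + (-u - 3)
  u^2 + 6u + 9 = (-u - 3)(-u - 3) + (0)
Last nonzero remainder: -u - 3. Dividing through by -1 gives the monic gcd u + 3.

u + 3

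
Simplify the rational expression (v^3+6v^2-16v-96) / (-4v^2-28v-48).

Euclidean algorithm in ℚ[v]:
  v^3+6v^2-16v-96 = (-(1/4)v+1/4)(-4v^2-28v-48) + (-21v-84)
  -4v^2-28v-48 = ((4/21)v+4/7)(-21v-84) + (0)
Last nonzero remainder: -21v-84. Dividing through by -21 gives the monic gcd v+4.
Cancel v+4 from numerator and denominator to get the reduced form.

(-v^2-2v+24)/(4v+12)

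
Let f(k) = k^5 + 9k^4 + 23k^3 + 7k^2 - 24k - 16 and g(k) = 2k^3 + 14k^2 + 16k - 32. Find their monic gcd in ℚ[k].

Apply the Euclidean algorithm:
  k^5 + 9k^4 + 23k^3 + 7k^2 - 24k - 16 = ((1/2)k^2 + k + 1/2)(2k^3 + 14k^2 + 16k - 32) + (0)
Last nonzero remainder: 2k^3 + 14k^2 + 16k - 32. Dividing through by 2 gives the monic gcd k^3 + 7k^2 + 8k - 16.

k^3 + 7k^2 + 8k - 16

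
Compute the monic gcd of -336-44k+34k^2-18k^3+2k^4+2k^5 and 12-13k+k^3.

Apply the Euclidean algorithm:
  2k^5+2k^4-18k^3+34k^2-44k-336 = (2k^2+2k+8)(k^3-13k+12) + (36k^2+36k-432)
  k^3-13k+12 = ((1/36)k-1/36)(36k^2+36k-432) + (0)
Last nonzero remainder: 36k^2+36k-432. Dividing through by 36 gives the monic gcd k^2+k-12.

-12+k+k^2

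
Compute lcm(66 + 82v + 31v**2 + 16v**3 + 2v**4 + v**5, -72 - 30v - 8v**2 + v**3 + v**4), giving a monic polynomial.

-792 - 1050v - 388v**2 - 141v**3 - 9v**4 + 2v**5 + v**6 + v**7

Apply the Euclidean algorithm:
  v**5 + 2v**4 + 16v**3 + 31v**2 + 82v + 66 = (v + 1)(v**4 + v**3 - 8v**2 - 30v - 72) + (23v**3 + 69v**2 + 184v + 138)
  v**4 + v**3 - 8v**2 - 30v - 72 = ((1/23)v - 2/23)(23v**3 + 69v**2 + 184v + 138) + (-10v**2 - 20v - 60)
  23v**3 + 69v**2 + 184v + 138 = (-(23/10)v - 23/10)(-10v**2 - 20v - 60) + (0)
Last nonzero remainder: -10v**2 - 20v - 60. Dividing through by -10 gives the monic gcd v**2 + 2v + 6.
Then lcm(f, g) = f·g / gcd(f, g); expanding and making the result monic gives the answer.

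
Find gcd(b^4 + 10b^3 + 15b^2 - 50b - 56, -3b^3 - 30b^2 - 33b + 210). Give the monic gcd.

b^2 + 5b - 14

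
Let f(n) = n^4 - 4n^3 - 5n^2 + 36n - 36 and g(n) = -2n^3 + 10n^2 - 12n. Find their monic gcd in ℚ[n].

n^2 - 5n + 6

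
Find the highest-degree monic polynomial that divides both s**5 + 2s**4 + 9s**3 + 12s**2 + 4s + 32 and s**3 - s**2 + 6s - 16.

s**2 + s + 8

Apply the Euclidean algorithm:
  s**5 + 2s**4 + 9s**3 + 12s**2 + 4s + 32 = (s**2 + 3s + 6)(s**3 - s**2 + 6s - 16) + (16s**2 + 16s + 128)
  s**3 - s**2 + 6s - 16 = ((1/16)s - 1/8)(16s**2 + 16s + 128) + (0)
Last nonzero remainder: 16s**2 + 16s + 128. Dividing through by 16 gives the monic gcd s**2 + s + 8.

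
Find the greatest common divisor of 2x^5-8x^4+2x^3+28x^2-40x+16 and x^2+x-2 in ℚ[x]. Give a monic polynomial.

Apply the Euclidean algorithm:
  2x^5-8x^4+2x^3+28x^2-40x+16 = (2x^3-10x^2+16x-8)(x^2+x-2) + (0)
The last nonzero remainder x^2+x-2 is already monic.

x^2+x-2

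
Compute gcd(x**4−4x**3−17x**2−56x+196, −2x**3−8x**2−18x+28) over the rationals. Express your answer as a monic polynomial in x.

Euclidean algorithm in ℚ[x]:
  x**4−4x**3−17x**2−56x+196 = (−(1/2)x+4)(−2x**3−8x**2−18x+28) + (6x**2+30x+84)
  −2x**3−8x**2−18x+28 = (−(1/3)x+1/3)(6x**2+30x+84) + (0)
Last nonzero remainder: 6x**2+30x+84. Dividing through by 6 gives the monic gcd x**2+5x+14.

x**2+5x+14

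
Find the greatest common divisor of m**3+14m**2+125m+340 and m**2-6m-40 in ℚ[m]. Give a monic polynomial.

m+4

By polynomial division,
  m**3+14m**2+125m+340 = (m+20)(m**2-6m-40) + (285m+1140)
  m**2-6m-40 = ((1/285)m-2/57)(285m+1140) + (0)
Last nonzero remainder: 285m+1140. Dividing through by 285 gives the monic gcd m+4.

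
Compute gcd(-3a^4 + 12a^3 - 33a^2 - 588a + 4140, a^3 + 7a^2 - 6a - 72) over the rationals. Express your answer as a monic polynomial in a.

a + 6

Apply the Euclidean algorithm:
  -3a^4 + 12a^3 - 33a^2 - 588a + 4140 = (-3a + 33)(a^3 + 7a^2 - 6a - 72) + (-282a^2 - 606a + 6516)
  a^3 + 7a^2 - 6a - 72 = (-(1/282)a - 38/2209)(-282a^2 - 606a + 6516) + ((14760/2209)a + 88560/2209)
  -282a^2 - 606a + 6516 = (-(103823/2460)a + 399829/2460)((14760/2209)a + 88560/2209) + (0)
Last nonzero remainder: (14760/2209)a + 88560/2209. Dividing through by 14760/2209 gives the monic gcd a + 6.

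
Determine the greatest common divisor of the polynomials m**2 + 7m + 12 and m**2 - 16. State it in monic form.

Repeated division with remainder:
  m**2 + 7m + 12 = (m**2 - 16) + (7m + 28)
  m**2 - 16 = ((1/7)m - 4/7)(7m + 28) + (0)
Last nonzero remainder: 7m + 28. Dividing through by 7 gives the monic gcd m + 4.

m + 4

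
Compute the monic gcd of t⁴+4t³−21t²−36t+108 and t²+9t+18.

t²+9t+18

By polynomial division,
  t⁴+4t³−21t²−36t+108 = (t²−5t+6)(t²+9t+18) + (0)
The last nonzero remainder t²+9t+18 is already monic.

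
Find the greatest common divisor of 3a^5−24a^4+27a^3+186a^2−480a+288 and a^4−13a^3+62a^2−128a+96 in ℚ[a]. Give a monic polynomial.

a^3−10a^2+32a−32

Repeated division with remainder:
  3a^5−24a^4+27a^3+186a^2−480a+288 = (3a+15)(a^4−13a^3+62a^2−128a+96) + (36a^3−360a^2+1152a−1152)
  a^4−13a^3+62a^2−128a+96 = ((1/36)a−1/12)(36a^3−360a^2+1152a−1152) + (0)
Last nonzero remainder: 36a^3−360a^2+1152a−1152. Dividing through by 36 gives the monic gcd a^3−10a^2+32a−32.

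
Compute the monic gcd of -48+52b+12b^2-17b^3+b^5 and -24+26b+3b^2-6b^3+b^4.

6-5b-2b^2+b^3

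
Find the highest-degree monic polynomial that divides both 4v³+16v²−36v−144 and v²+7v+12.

v²+7v+12

By polynomial division,
  4v³+16v²−36v−144 = (4v−12)(v²+7v+12) + (0)
The last nonzero remainder v²+7v+12 is already monic.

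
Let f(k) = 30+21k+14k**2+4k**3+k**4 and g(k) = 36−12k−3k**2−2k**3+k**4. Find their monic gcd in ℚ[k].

Apply the Euclidean algorithm:
  k**4+4k**3+14k**2+21k+30 = (k**4−2k**3−3k**2−12k+36) + (6k**3+17k**2+33k−6)
  k**4−2k**3−3k**2−12k+36 = ((1/6)k−29/36)(6k**3+17k**2+33k−6) + ((187/36)k**2+(187/12)k+187/6)
  6k**3+17k**2+33k−6 = ((216/187)k−36/187)((187/36)k**2+(187/12)k+187/6) + (0)
Last nonzero remainder: (187/36)k**2+(187/12)k+187/6. Dividing through by 187/36 gives the monic gcd k**2+3k+6.

6+3k+k**2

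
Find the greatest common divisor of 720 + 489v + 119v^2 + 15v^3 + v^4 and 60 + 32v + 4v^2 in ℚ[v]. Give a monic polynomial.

15 + 8v + v^2

By polynomial division,
  v^4 + 15v^3 + 119v^2 + 489v + 720 = ((1/4)v^2 + (7/4)v + 12)(4v^2 + 32v + 60) + (0)
Last nonzero remainder: 4v^2 + 32v + 60. Dividing through by 4 gives the monic gcd v^2 + 8v + 15.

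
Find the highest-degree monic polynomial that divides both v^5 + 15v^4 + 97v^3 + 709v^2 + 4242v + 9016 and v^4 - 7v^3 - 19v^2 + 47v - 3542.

Apply the Euclidean algorithm:
  v^5 + 15v^4 + 97v^3 + 709v^2 + 4242v + 9016 = (v + 22)(v^4 - 7v^3 - 19v^2 + 47v - 3542) + (270v^3 + 1080v^2 + 6750v + 86940)
  v^4 - 7v^3 - 19v^2 + 47v - 3542 = ((1/270)v - 11/270)(270v^3 + 1080v^2 + 6750v + 86940) + (0)
Last nonzero remainder: 270v^3 + 1080v^2 + 6750v + 86940. Dividing through by 270 gives the monic gcd v^3 + 4v^2 + 25v + 322.

v^3 + 4v^2 + 25v + 322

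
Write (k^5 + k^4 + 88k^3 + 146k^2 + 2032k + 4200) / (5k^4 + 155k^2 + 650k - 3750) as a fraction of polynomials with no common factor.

(k^3 + 3k^2 + 44k + 84)/(5k^2 + 10k - 75)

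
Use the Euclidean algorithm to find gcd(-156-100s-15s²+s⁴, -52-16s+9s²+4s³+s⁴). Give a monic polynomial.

26+21s+6s²+s³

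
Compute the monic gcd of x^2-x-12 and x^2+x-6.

x+3

Repeated division with remainder:
  x^2-x-12 = (x^2+x-6) + (-2x-6)
  x^2+x-6 = (-(1/2)x+1)(-2x-6) + (0)
Last nonzero remainder: -2x-6. Dividing through by -2 gives the monic gcd x+3.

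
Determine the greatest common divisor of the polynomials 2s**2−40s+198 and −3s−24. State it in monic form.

1

Apply the Euclidean algorithm:
  2s**2−40s+198 = (−(2/3)s+56/3)(−3s−24) + (646)
  −3s−24 = (−(3/646)s−12/323)(646) + (0)
The last nonzero remainder is the constant 646, so the polynomials are coprime and gcd = 1.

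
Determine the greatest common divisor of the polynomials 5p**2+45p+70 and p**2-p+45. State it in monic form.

1

Apply the Euclidean algorithm:
  5p**2+45p+70 = (5)(p**2-p+45) + (50p-155)
  p**2-p+45 = ((1/50)p+21/500)(50p-155) + (5151/100)
  50p-155 = ((5000/5151)p-15500/5151)(5151/100) + (0)
The last nonzero remainder is the constant 5151/100, so the polynomials are coprime and gcd = 1.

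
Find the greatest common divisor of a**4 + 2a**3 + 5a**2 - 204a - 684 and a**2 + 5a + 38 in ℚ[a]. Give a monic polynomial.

a**2 + 5a + 38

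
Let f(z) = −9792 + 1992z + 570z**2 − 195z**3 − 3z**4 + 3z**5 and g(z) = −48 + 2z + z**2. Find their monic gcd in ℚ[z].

−48 + 2z + z**2

Apply the Euclidean algorithm:
  3z**5 − 3z**4 − 195z**3 + 570z**2 + 1992z − 9792 = (3z**3 − 9z**2 − 33z + 204)(z**2 + 2z − 48) + (0)
The last nonzero remainder z**2 + 2z − 48 is already monic.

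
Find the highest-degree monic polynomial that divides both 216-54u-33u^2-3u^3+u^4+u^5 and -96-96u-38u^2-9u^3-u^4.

12+3u+u^2

Repeated division with remainder:
  u^5+u^4-3u^3-33u^2-54u+216 = (-u+8)(-u^4-9u^3-38u^2-96u-96) + (31u^3+175u^2+618u+984)
  -u^4-9u^3-38u^2-96u-96 = (-(1/31)u-104/961)(31u^3+175u^2+618u+984) + ((840/961)u^2+(2520/961)u+10080/961)
  31u^3+175u^2+618u+984 = ((29791/840)u+39401/420)((840/961)u^2+(2520/961)u+10080/961) + (0)
Last nonzero remainder: (840/961)u^2+(2520/961)u+10080/961. Dividing through by 840/961 gives the monic gcd u^2+3u+12.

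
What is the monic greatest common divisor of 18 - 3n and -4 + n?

1

Repeated division with remainder:
  -3n + 18 = (-3)(n - 4) + (6)
  n - 4 = ((1/6)n - 2/3)(6) + (0)
The last nonzero remainder is the constant 6, so the polynomials are coprime and gcd = 1.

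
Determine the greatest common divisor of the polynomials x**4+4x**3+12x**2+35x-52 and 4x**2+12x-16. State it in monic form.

Repeated division with remainder:
  x**4+4x**3+12x**2+35x-52 = ((1/4)x**2+(1/4)x+13/4)(4x**2+12x-16) + (0)
Last nonzero remainder: 4x**2+12x-16. Dividing through by 4 gives the monic gcd x**2+3x-4.

x**2+3x-4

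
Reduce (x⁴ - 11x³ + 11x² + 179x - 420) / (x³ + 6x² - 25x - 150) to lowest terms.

(x³ - 6x² - 19x + 84)/(x² + 11x + 30)

Repeated division with remainder:
  x⁴ - 11x³ + 11x² + 179x - 420 = (x - 17)(x³ + 6x² - 25x - 150) + (138x² - 96x - 2970)
  x³ + 6x² - 25x - 150 = ((1/138)x + 77/1587)(138x² - 96x - 2970) + ((624/529)x - 3120/529)
  138x² - 96x - 2970 = ((12167/104)x + 52371/104)((624/529)x - 3120/529) + (0)
Last nonzero remainder: (624/529)x - 3120/529. Dividing through by 624/529 gives the monic gcd x - 5.
Cancel x - 5 from numerator and denominator to get the reduced form.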